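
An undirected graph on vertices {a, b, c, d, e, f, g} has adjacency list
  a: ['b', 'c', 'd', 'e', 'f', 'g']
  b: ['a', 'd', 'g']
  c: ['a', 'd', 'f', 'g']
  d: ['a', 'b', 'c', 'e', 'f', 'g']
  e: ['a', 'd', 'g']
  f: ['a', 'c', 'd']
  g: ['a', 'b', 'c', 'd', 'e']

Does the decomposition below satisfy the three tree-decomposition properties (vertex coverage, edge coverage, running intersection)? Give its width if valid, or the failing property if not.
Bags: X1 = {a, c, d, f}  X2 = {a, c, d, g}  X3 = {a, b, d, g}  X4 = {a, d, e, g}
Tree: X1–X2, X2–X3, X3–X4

Yes; width 3.

Checking the three conditions: (i) the bags cover all of {a, b, c, d, e, f, g}; (ii) for each edge, some bag contains both endpoints; (iii) the bags containing any fixed vertex form a subtree. All hold, so the decomposition is valid with width 4 − 1 = 3.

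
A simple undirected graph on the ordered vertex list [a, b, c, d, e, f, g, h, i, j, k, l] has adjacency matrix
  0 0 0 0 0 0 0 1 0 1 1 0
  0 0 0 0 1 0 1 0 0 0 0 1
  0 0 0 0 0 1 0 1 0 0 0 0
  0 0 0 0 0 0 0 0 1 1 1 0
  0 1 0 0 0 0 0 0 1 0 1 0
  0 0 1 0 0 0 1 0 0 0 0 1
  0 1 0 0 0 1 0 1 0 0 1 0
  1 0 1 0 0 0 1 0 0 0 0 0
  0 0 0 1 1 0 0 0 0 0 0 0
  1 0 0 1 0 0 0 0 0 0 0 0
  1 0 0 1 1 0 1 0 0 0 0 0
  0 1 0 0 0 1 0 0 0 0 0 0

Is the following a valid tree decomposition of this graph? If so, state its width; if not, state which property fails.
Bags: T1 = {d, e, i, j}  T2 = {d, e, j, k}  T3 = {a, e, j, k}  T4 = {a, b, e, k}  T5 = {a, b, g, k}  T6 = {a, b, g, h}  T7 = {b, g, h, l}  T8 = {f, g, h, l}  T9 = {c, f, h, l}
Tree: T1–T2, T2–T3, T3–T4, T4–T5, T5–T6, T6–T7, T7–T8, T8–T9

Yes; width 3.

Every vertex of G appears in some bag (union = {a, b, c, d, e, f, g, h, i, j, k, l}); every edge is covered by a bag; and for each vertex v the set of bags containing v is connected in the bag tree. The decomposition is therefore valid. The largest bag has 4 vertices, so the width is 3.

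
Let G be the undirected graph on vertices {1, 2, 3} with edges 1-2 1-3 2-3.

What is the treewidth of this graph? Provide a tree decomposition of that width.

With just one bag of size 3, the width is 3 − 1 = 2, so tw(G) ≤ 2. On the other hand G contains the 3-clique {1, 2, 3}. A clique must lie in a single bag of any decomposition, so no decomposition can have width below 2. The upper and lower bounds meet at 2, so that is the treewidth.

Treewidth 2.
One optimal decomposition is:
Bags: B1 = {1, 2, 3}
Tree: (single bag)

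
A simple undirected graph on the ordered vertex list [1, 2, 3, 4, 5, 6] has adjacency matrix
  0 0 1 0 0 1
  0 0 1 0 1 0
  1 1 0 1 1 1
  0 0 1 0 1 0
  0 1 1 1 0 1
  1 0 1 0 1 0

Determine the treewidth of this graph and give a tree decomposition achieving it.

Treewidth 2.
One optimal decomposition is:
Bags: B1 = {3, 4, 5}  B2 = {3, 5, 6}  B3 = {2, 3, 5}  B4 = {1, 3, 6}
Tree: B1–B2, B2–B3, B2–B4

The largest bag has 3 vertices, giving width 2; this decomposition certifies tw(G) ≤ 2. Conversely, {1, 3, 6} is a clique of size 3, and the vertices of any clique must share a bag in every tree decomposition; so some bag has ≥ 3 vertices and tw(G) ≥ 2. Combining the bounds, tw(G) = 2.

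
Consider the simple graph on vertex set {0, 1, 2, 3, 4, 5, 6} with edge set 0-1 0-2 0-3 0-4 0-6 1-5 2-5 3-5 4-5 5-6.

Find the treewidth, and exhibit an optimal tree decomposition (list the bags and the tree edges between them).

Every bag has size at most 3, so the width is 3 − 1 = 2 and tw(G) ≤ 2. Since 0–2–5–6–0 is a cycle in G, G is not acyclic. Forests are exactly the graphs of treewidth ≤ 1, so tw(G) ≥ 2. Therefore the treewidth is 2.

Treewidth 2.
One such decomposition:
Bags: B1 = {0, 2, 5}  B2 = {0, 5, 6}  B3 = {0, 1, 5}  B4 = {0, 3, 5}  B5 = {0, 4, 5}
Tree: B1–B2, B2–B3, B3–B4, B4–B5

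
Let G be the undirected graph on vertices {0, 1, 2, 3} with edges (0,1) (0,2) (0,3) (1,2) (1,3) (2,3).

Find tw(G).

A width-3 tree decomposition is:
Bags: B1 = {0, 1, 2, 3}
Tree: (single bag)
A single bag containing all 4 vertices is trivially a valid decomposition of width 3. For the lower bound, the 4 vertices {0, 1, 2, 3} are pairwise adjacent, and any tree decomposition puts a clique entirely inside one bag — forcing width ≥ 3. The upper and lower bounds meet at 3, so that is the treewidth.

3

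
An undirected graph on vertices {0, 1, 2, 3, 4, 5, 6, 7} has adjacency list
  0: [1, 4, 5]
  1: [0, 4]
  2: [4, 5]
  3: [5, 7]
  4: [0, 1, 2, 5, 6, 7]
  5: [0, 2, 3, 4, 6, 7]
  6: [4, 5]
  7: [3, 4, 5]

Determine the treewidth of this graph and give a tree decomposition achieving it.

Each bag holds 3 vertices, so the decomposition has width 2, which upper-bounds the treewidth. For the lower bound, the 3 vertices {3, 5, 7} are pairwise adjacent, and any tree decomposition puts a clique entirely inside one bag — forcing width ≥ 2. Combining the bounds, tw(G) = 2.

Treewidth 2.
One optimal decomposition is:
Bags: B1 = {2, 4, 5}  B2 = {4, 5, 7}  B3 = {4, 5, 6}  B4 = {0, 4, 5}  B5 = {3, 5, 7}  B6 = {0, 1, 4}
Tree: B1–B2, B1–B3, B2–B4, B2–B5, B4–B6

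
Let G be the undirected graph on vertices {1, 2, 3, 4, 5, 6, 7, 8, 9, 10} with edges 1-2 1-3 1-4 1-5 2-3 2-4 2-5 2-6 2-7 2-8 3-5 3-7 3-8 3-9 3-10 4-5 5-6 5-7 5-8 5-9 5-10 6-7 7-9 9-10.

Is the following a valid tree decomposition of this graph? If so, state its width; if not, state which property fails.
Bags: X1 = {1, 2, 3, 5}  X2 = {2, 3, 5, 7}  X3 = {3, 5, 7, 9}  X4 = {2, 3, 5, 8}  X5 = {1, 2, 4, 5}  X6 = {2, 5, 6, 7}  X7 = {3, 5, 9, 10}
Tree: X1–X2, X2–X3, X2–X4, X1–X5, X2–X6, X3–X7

Vertex coverage: the bags together contain {1, 2, 3, 4, 5, 6, 7, 8, 9, 10}, the full vertex set. Edge coverage: each edge of G has both endpoints in at least one bag. Running intersection: for every vertex, the bags containing it form a connected subtree. All three properties hold, so this is a valid tree decomposition of width max|bag| − 1 = 3, and hence tw(G) ≤ 3.

Yes; width 3.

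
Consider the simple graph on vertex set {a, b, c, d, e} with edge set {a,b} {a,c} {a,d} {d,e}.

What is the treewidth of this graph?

A width-1 tree decomposition is:
Bags: B1 = {a, b}  B2 = {a, d}  B3 = {d, e}  B4 = {a, c}
Tree: B1–B2, B2–B3, B2–B4
Each bag holds 2 vertices, so the decomposition has width 1, which upper-bounds the treewidth. Any graph with an edge has treewidth ≥ 1, and G has the edge b–a. Combining the bounds, tw(G) = 1.

1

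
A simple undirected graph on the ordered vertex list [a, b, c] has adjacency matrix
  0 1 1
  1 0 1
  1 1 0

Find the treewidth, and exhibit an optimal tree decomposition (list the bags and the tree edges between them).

A single bag containing all 3 vertices is trivially a valid decomposition of width 2. For the lower bound, the 3 vertices {a, b, c} are pairwise adjacent, and any tree decomposition puts a clique entirely inside one bag — forcing width ≥ 2. Combining the bounds, tw(G) = 2.

Treewidth 2.
Bags: B1 = {a, b, c}
Tree: (single bag)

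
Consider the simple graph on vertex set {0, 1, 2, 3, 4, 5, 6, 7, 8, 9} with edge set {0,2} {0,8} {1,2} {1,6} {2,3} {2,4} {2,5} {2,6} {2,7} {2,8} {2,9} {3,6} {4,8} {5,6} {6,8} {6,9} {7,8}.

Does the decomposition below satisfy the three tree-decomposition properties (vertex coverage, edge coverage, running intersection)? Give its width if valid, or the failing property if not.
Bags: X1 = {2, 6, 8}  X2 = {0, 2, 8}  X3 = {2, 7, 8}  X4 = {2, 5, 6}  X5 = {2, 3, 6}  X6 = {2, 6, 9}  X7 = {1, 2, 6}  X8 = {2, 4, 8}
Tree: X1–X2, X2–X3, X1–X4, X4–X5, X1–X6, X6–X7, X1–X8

Yes; width 2.

Every vertex of G appears in some bag (union = {0, 1, 2, 3, 4, 5, 6, 7, 8, 9}); every edge is covered by a bag; and for each vertex v the set of bags containing v is connected in the bag tree. The decomposition is therefore valid. The largest bag has 3 vertices, so the width is 2.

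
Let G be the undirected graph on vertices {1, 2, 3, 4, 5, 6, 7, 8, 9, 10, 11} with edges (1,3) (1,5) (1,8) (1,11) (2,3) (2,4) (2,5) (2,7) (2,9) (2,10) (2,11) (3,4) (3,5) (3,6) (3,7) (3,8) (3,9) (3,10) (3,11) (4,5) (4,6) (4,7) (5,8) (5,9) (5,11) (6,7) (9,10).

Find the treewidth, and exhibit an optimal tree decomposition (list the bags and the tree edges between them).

Treewidth 3.
One optimal decomposition is:
Bags: B1 = {2, 3, 4, 7}  B2 = {3, 4, 6, 7}  B3 = {2, 3, 4, 5}  B4 = {2, 3, 5, 11}  B5 = {1, 3, 5, 11}  B6 = {1, 3, 5, 8}  B7 = {2, 3, 5, 9}  B8 = {2, 3, 9, 10}
Tree: B1–B2, B1–B3, B3–B4, B4–B5, B5–B6, B4–B7, B7–B8

Every bag has size at most 4, so the width is 4 − 1 = 3 and tw(G) ≤ 3. For the lower bound, the 4 vertices {1, 3, 5, 8} are pairwise adjacent, and any tree decomposition puts a clique entirely inside one bag — forcing width ≥ 3. Therefore the treewidth is 3.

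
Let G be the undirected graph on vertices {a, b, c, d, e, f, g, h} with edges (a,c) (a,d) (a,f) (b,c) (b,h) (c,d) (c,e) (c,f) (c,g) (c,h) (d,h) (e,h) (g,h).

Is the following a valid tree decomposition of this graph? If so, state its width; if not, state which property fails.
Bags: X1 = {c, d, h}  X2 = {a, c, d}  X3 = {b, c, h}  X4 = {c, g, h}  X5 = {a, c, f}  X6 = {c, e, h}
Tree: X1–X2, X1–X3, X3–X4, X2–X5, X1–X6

Every vertex of G appears in some bag (union = {a, b, c, d, e, f, g, h}); every edge is covered by a bag; and for each vertex v the set of bags containing v is connected in the bag tree. The decomposition is therefore valid. The largest bag has 3 vertices, so the width is 2.

Yes; width 2.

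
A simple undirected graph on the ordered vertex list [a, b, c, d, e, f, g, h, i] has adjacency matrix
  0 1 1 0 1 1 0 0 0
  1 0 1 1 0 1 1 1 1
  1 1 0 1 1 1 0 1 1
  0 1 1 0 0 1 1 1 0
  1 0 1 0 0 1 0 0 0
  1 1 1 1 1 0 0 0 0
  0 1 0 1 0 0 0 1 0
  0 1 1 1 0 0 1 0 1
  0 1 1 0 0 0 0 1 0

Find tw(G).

3

A width-3 tree decomposition is:
Bags: B1 = {b, c, d, f}  B2 = {b, c, d, h}  B3 = {b, c, h, i}  B4 = {a, b, c, f}  B5 = {a, c, e, f}  B6 = {b, d, g, h}
Tree: B1–B2, B2–B3, B1–B4, B4–B5, B2–B6
Every bag has size at most 4, so the width is 4 − 1 = 3 and tw(G) ≤ 3. On the other hand G contains the 4-clique {a, c, e, f}. A clique must lie in a single bag of any decomposition, so no decomposition can have width below 3. The upper and lower bounds meet at 3, so that is the treewidth.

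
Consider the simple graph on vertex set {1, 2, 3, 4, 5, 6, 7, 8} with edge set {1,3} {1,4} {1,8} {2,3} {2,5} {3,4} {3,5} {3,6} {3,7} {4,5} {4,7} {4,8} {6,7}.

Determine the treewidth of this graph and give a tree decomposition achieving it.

Treewidth 2.
One optimal decomposition is:
Bags: B1 = {1, 3, 4}  B2 = {3, 4, 7}  B3 = {3, 4, 5}  B4 = {2, 3, 5}  B5 = {3, 6, 7}  B6 = {1, 4, 8}
Tree: B1–B2, B1–B3, B3–B4, B2–B5, B1–B6

Each bag holds 3 vertices, so the decomposition has width 2, which upper-bounds the treewidth. For the lower bound, the 3 vertices {1, 4, 8} are pairwise adjacent, and any tree decomposition puts a clique entirely inside one bag — forcing width ≥ 2. The upper and lower bounds meet at 2, so that is the treewidth.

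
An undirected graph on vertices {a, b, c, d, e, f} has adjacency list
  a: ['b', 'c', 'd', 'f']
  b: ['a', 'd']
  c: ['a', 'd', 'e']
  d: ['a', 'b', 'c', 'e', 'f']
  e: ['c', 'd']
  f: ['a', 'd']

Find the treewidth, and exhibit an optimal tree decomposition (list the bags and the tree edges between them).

Treewidth 2.
One such decomposition:
Bags: B1 = {a, c, d}  B2 = {c, d, e}  B3 = {a, d, f}  B4 = {a, b, d}
Tree: B1–B2, B1–B3, B3–B4

Each bag holds 3 vertices, so the decomposition has width 2, which upper-bounds the treewidth. For the lower bound, the 3 vertices {c, d, e} are pairwise adjacent, and any tree decomposition puts a clique entirely inside one bag — forcing width ≥ 2. The upper and lower bounds meet at 2, so that is the treewidth.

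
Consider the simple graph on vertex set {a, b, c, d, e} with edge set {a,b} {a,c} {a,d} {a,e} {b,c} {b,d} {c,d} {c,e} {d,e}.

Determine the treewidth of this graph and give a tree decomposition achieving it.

Each bag holds 4 vertices, so the decomposition has width 3, which upper-bounds the treewidth. On the other hand G contains the 4-clique {a, c, d, e}. A clique must lie in a single bag of any decomposition, so no decomposition can have width below 3. Therefore the treewidth is 3.

Treewidth 3.
One optimal decomposition is:
Bags: B1 = {a, c, d, e}  B2 = {a, b, c, d}
Tree: B1–B2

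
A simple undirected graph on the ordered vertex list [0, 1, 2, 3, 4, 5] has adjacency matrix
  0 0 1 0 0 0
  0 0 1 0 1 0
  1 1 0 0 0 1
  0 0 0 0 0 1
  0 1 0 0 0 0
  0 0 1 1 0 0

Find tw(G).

A width-1 tree decomposition is:
Bags: B1 = {0, 2}  B2 = {1, 2}  B3 = {2, 5}  B4 = {3, 5}  B5 = {1, 4}
Tree: B1–B2, B2–B3, B3–B4, B2–B5
The largest bag has 2 vertices, giving width 1; this decomposition certifies tw(G) ≤ 1. Any graph with an edge has treewidth ≥ 1, and G has the edge 0–2. Combining the bounds, tw(G) = 1.

1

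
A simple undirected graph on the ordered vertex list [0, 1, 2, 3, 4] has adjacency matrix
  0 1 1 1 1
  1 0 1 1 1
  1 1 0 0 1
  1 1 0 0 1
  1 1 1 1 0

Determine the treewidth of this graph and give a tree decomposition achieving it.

Every bag has size at most 4, so the width is 4 − 1 = 3 and tw(G) ≤ 3. Conversely, {0, 1, 2, 4} is a clique of size 4, and the vertices of any clique must share a bag in every tree decomposition; so some bag has ≥ 4 vertices and tw(G) ≥ 3. Combining the bounds, tw(G) = 3.

Treewidth 3.
One optimal decomposition is:
Bags: B1 = {0, 1, 3, 4}  B2 = {0, 1, 2, 4}
Tree: B1–B2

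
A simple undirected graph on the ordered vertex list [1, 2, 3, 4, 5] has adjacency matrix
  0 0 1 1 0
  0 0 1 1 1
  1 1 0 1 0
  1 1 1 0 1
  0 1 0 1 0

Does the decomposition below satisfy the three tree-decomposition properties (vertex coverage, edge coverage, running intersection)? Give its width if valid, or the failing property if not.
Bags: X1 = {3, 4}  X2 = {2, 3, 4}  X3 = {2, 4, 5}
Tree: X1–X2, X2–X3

A tree decomposition must satisfy three properties: every vertex lies in some bag; for every edge, both endpoints lie together in some bag; and for every vertex, the bags containing it form a connected subtree. Here vertex 1 appears in no bag, so the decomposition is invalid.

No — vertex 1 appears in no bag.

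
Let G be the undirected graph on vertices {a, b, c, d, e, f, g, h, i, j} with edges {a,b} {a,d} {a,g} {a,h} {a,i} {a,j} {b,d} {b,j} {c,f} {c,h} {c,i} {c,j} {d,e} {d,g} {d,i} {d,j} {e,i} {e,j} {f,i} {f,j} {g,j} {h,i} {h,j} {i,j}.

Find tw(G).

A width-3 tree decomposition is:
Bags: B1 = {a, h, i, j}  B2 = {c, h, i, j}  B3 = {a, d, i, j}  B4 = {a, d, g, j}  B5 = {a, b, d, j}  B6 = {d, e, i, j}  B7 = {c, f, i, j}
Tree: B1–B2, B1–B3, B3–B4, B4–B5, B3–B6, B2–B7
Every bag has size at most 4, so the width is 4 − 1 = 3 and tw(G) ≤ 3. For the lower bound, the 4 vertices {a, d, g, j} are pairwise adjacent, and any tree decomposition puts a clique entirely inside one bag — forcing width ≥ 3. Hence tw(G) = 3 exactly.

3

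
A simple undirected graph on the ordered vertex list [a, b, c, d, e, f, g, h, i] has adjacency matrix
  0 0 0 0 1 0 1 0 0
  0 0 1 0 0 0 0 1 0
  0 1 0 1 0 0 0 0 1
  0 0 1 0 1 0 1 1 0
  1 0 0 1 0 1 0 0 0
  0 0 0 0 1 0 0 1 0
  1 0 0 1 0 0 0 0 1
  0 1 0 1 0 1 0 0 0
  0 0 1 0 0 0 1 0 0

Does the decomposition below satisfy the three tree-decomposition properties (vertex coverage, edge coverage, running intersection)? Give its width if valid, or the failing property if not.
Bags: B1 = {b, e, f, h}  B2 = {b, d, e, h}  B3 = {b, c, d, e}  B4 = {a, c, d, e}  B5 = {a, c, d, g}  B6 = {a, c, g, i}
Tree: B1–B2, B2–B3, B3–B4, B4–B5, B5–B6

Yes; width 3.

Vertex coverage: the bags together contain {a, b, c, d, e, f, g, h, i}, the full vertex set. Edge coverage: each edge of G has both endpoints in at least one bag. Running intersection: for every vertex, the bags containing it form a connected subtree. All three properties hold, so this is a valid tree decomposition of width max|bag| − 1 = 3, and hence tw(G) ≤ 3.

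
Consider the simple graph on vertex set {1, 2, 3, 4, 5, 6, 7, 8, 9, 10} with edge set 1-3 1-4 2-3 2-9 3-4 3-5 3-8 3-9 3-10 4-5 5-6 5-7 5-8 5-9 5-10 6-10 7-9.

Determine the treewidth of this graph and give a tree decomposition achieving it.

Every bag has size at most 3, so the width is 3 − 1 = 2 and tw(G) ≤ 2. For the lower bound, the 3 vertices {1, 3, 4} are pairwise adjacent, and any tree decomposition puts a clique entirely inside one bag — forcing width ≥ 2. Combining the bounds, tw(G) = 2.

Treewidth 2.
One optimal decomposition is:
Bags: B1 = {3, 5, 10}  B2 = {3, 5, 9}  B3 = {3, 4, 5}  B4 = {3, 5, 8}  B5 = {5, 6, 10}  B6 = {1, 3, 4}  B7 = {2, 3, 9}  B8 = {5, 7, 9}
Tree: B1–B2, B2–B3, B1–B4, B1–B5, B3–B6, B2–B7, B2–B8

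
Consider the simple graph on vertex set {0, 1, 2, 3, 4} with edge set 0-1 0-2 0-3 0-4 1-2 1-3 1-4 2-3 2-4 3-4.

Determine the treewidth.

A width-4 tree decomposition is:
Bags: B1 = {0, 1, 2, 3, 4}
Tree: (single bag)
With just one bag of size 5, the width is 5 − 1 = 4, so tw(G) ≤ 4. Conversely, {0, 1, 2, 3, 4} is a clique of size 5, and the vertices of any clique must share a bag in every tree decomposition; so some bag has ≥ 5 vertices and tw(G) ≥ 4. Hence tw(G) = 4 exactly.

4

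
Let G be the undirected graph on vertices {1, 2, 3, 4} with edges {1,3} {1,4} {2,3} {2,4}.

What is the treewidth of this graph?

A width-2 tree decomposition is:
Bags: B1 = {1, 3, 4}  B2 = {2, 3, 4}
Tree: B1–B2
Each bag holds 3 vertices, so the decomposition has width 2, which upper-bounds the treewidth. The edges 4–1–3–2–4 form a cycle, so G is not a tree and its treewidth is at least 2. Combining the bounds, tw(G) = 2.

2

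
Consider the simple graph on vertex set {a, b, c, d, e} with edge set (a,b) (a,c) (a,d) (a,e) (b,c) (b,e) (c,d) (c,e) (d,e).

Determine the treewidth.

3

A width-3 tree decomposition is:
Bags: B1 = {a, c, d, e}  B2 = {a, b, c, e}
Tree: B1–B2
Every bag has size at most 4, so the width is 4 − 1 = 3 and tw(G) ≤ 3. On the other hand G contains the 4-clique {a, c, d, e}. A clique must lie in a single bag of any decomposition, so no decomposition can have width below 3. The upper and lower bounds meet at 3, so that is the treewidth.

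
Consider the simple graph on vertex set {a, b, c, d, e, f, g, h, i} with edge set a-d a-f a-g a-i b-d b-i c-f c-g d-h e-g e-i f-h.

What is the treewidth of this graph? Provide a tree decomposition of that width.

The largest bag has 4 vertices, giving width 3; this decomposition certifies tw(G) ≤ 3. For the lower bound: the 4 vertex sets {b,e,i}, {g}, {a}, {c,d,f,h} are disjoint, each induces a connected subgraph, and every pair is joined by at least one edge of G. Contracting each set to a single vertex therefore yields K_{4} as a minor, and since treewidth is minor-monotone, tw(G) ≥ tw(K_{4}) = 3. Hence tw(G) = 3 exactly.

Treewidth 3.
One optimal decomposition is:
Bags: B1 = {b, e, g, i}  B2 = {a, b, g, i}  B3 = {a, b, d, g}  B4 = {a, c, d, g}  B5 = {a, c, d, f}  B6 = {c, d, f, h}
Tree: B1–B2, B2–B3, B3–B4, B4–B5, B5–B6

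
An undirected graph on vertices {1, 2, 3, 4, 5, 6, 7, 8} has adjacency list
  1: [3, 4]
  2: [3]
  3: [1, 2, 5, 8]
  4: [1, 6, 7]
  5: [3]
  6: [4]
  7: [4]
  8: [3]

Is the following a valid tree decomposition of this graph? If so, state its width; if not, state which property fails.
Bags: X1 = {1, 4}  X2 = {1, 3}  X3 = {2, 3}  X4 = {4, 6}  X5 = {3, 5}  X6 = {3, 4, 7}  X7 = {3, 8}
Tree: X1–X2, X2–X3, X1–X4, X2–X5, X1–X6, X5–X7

No — bags containing vertex 3 are not connected in the tree.

A tree decomposition must satisfy three properties: every vertex lies in some bag; for every edge, both endpoints lie together in some bag; and for every vertex, the bags containing it form a connected subtree. Here bags containing vertex 3 are not connected in the tree, so the decomposition is invalid.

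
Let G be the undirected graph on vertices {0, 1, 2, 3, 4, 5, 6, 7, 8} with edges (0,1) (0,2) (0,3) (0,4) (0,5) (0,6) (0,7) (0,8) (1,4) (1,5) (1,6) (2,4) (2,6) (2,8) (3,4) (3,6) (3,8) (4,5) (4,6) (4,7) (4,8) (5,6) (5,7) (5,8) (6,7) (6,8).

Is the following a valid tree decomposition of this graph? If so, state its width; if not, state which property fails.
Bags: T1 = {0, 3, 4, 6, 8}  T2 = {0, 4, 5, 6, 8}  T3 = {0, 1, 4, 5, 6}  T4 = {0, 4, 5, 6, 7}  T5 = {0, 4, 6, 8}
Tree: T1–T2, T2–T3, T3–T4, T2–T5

A tree decomposition must satisfy three properties: every vertex lies in some bag; for every edge, both endpoints lie together in some bag; and for every vertex, the bags containing it form a connected subtree. Here vertex 2 appears in no bag, so the decomposition is invalid.

No — vertex 2 appears in no bag.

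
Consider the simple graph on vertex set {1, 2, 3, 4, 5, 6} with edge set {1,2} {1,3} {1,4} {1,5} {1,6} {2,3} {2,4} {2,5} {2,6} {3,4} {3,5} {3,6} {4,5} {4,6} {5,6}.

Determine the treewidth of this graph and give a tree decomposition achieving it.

A single bag containing all 6 vertices is trivially a valid decomposition of width 5. For the lower bound, the 6 vertices {1, 2, 3, 4, 5, 6} are pairwise adjacent, and any tree decomposition puts a clique entirely inside one bag — forcing width ≥ 5. Combining the bounds, tw(G) = 5.

Treewidth 5.
One such decomposition:
Bags: B1 = {1, 2, 3, 4, 5, 6}
Tree: (single bag)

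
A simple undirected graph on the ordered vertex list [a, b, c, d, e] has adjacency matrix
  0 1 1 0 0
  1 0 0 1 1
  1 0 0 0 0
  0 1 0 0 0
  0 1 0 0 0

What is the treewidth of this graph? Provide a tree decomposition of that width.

The largest bag has 2 vertices, giving width 1; this decomposition certifies tw(G) ≤ 1. Since G has at least one edge (e.g. d–b), it is not an edgeless graph, so tw(G) ≥ 1. Therefore the treewidth is 1.

Treewidth 1.
One optimal decomposition is:
Bags: B1 = {b, d}  B2 = {a, b}  B3 = {a, c}  B4 = {b, e}
Tree: B1–B2, B2–B3, B1–B4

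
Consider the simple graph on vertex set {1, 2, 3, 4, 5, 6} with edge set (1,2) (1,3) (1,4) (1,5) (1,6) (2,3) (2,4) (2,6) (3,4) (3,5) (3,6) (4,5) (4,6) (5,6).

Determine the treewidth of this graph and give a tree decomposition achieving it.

Every bag has size at most 5, so the width is 5 − 1 = 4 and tw(G) ≤ 4. For the lower bound, the 5 vertices {1, 2, 3, 4, 6} are pairwise adjacent, and any tree decomposition puts a clique entirely inside one bag — forcing width ≥ 4. The upper and lower bounds meet at 4, so that is the treewidth.

Treewidth 4.
Bags: B1 = {1, 2, 3, 4, 6}  B2 = {1, 3, 4, 5, 6}
Tree: B1–B2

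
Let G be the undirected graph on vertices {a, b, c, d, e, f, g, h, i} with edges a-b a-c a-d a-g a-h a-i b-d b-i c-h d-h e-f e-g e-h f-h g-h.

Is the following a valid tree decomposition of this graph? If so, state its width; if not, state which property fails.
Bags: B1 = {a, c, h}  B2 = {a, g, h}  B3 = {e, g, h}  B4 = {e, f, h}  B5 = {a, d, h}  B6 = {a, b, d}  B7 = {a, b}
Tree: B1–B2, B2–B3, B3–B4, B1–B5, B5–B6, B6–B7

A tree decomposition must satisfy three properties: every vertex lies in some bag; for every edge, both endpoints lie together in some bag; and for every vertex, the bags containing it form a connected subtree. Here vertex i appears in no bag, so the decomposition is invalid.

No — vertex i appears in no bag.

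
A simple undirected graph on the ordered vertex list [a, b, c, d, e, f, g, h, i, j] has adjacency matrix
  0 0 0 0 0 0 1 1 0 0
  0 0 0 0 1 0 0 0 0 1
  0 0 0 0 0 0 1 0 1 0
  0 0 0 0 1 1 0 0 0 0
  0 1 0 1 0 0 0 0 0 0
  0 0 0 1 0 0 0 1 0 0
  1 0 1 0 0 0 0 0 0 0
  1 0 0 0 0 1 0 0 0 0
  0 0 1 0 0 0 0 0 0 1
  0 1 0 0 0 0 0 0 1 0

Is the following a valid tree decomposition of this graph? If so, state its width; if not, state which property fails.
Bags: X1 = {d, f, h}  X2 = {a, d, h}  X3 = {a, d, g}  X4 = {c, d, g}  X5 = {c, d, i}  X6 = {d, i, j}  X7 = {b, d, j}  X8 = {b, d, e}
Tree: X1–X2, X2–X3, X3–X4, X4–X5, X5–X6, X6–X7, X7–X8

Yes; width 2.

Vertex coverage: the bags together contain {a, b, c, d, e, f, g, h, i, j}, the full vertex set. Edge coverage: each edge of G has both endpoints in at least one bag. Running intersection: for every vertex, the bags containing it form a connected subtree. All three properties hold, so this is a valid tree decomposition of width max|bag| − 1 = 2, and hence tw(G) ≤ 2.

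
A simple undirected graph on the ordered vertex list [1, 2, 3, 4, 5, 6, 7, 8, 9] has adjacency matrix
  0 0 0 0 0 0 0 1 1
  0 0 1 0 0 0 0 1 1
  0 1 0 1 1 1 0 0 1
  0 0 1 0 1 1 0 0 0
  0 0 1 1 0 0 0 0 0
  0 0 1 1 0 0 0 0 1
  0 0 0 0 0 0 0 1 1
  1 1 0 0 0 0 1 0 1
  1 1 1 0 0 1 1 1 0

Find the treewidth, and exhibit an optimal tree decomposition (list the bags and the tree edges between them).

Each bag holds 3 vertices, so the decomposition has width 2, which upper-bounds the treewidth. On the other hand G contains the 3-clique {1, 8, 9}. A clique must lie in a single bag of any decomposition, so no decomposition can have width below 2. The upper and lower bounds meet at 2, so that is the treewidth.

Treewidth 2.
One optimal decomposition is:
Bags: B1 = {3, 4, 5}  B2 = {3, 4, 6}  B3 = {3, 6, 9}  B4 = {2, 3, 9}  B5 = {2, 8, 9}  B6 = {7, 8, 9}  B7 = {1, 8, 9}
Tree: B1–B2, B2–B3, B3–B4, B4–B5, B5–B6, B5–B7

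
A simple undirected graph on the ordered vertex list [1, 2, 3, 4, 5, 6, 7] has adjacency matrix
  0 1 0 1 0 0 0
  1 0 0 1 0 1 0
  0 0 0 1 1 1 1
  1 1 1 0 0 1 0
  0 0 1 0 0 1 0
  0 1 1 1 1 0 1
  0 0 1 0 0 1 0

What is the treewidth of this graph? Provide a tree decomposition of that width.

Each bag holds 3 vertices, so the decomposition has width 2, which upper-bounds the treewidth. For the lower bound, the 3 vertices {1, 2, 4} are pairwise adjacent, and any tree decomposition puts a clique entirely inside one bag — forcing width ≥ 2. Therefore the treewidth is 2.

Treewidth 2.
One such decomposition:
Bags: B1 = {2, 4, 6}  B2 = {3, 4, 6}  B3 = {1, 2, 4}  B4 = {3, 6, 7}  B5 = {3, 5, 6}
Tree: B1–B2, B1–B3, B2–B4, B4–B5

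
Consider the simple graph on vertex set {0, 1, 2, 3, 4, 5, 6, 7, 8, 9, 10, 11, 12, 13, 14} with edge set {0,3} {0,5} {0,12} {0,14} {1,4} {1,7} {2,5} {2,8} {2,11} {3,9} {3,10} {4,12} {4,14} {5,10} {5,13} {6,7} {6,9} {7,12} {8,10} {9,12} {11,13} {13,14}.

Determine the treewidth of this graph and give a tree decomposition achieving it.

Every bag has size at most 4, so the width is 4 − 1 = 3 and tw(G) ≤ 3. For the lower bound: the 4 vertex sets {1,6,7}, {9}, {12}, {0,3,4,14} are disjoint, each induces a connected subgraph, and every pair is joined by at least one edge of G. Contracting each set to a single vertex therefore yields K_{4} as a minor, and since treewidth is minor-monotone, tw(G) ≥ tw(K_{4}) = 3. Hence tw(G) = 3 exactly.

Treewidth 3.
One optimal decomposition is:
Bags: B1 = {1, 6, 7, 9}  B2 = {1, 7, 9, 12}  B3 = {1, 4, 9, 12}  B4 = {3, 4, 9, 12}  B5 = {0, 3, 4, 12}  B6 = {0, 3, 4, 14}  B7 = {0, 3, 10, 14}  B8 = {0, 5, 10, 14}  B9 = {5, 10, 13, 14}  B10 = {5, 8, 10, 13}  B11 = {2, 5, 8, 13}  B12 = {2, 8, 11, 13}
Tree: B1–B2, B2–B3, B3–B4, B4–B5, B5–B6, B6–B7, B7–B8, B8–B9, B9–B10, B10–B11, B11–B12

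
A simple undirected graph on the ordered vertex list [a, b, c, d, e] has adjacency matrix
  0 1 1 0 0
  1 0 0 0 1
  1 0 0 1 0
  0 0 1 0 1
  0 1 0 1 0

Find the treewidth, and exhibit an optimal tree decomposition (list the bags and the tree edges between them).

Treewidth 2.
Bags: B1 = {a, b, e}  B2 = {a, d, e}  B3 = {a, c, d}
Tree: B1–B2, B2–B3

Each bag holds 3 vertices, so the decomposition has width 2, which upper-bounds the treewidth. The edges a–b–e–d–c–a form a cycle, so G is not a tree and its treewidth is at least 2. The upper and lower bounds meet at 2, so that is the treewidth.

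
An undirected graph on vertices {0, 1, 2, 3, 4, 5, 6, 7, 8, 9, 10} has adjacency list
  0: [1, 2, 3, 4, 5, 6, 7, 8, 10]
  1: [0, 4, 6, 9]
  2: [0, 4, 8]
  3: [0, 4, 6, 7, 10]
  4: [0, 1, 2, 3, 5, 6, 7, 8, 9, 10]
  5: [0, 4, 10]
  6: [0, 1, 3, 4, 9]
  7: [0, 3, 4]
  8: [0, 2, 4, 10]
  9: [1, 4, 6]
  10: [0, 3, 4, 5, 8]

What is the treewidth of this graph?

3

A width-3 tree decomposition is:
Bags: B1 = {0, 4, 8, 10}  B2 = {0, 3, 4, 10}  B3 = {0, 3, 4, 6}  B4 = {0, 1, 4, 6}  B5 = {0, 4, 5, 10}  B6 = {0, 2, 4, 8}  B7 = {0, 3, 4, 7}  B8 = {1, 4, 6, 9}
Tree: B1–B2, B2–B3, B3–B4, B2–B5, B1–B6, B2–B7, B4–B8
Every bag has size at most 4, so the width is 4 − 1 = 3 and tw(G) ≤ 3. For the lower bound, the 4 vertices {0, 1, 4, 6} are pairwise adjacent, and any tree decomposition puts a clique entirely inside one bag — forcing width ≥ 3. The upper and lower bounds meet at 3, so that is the treewidth.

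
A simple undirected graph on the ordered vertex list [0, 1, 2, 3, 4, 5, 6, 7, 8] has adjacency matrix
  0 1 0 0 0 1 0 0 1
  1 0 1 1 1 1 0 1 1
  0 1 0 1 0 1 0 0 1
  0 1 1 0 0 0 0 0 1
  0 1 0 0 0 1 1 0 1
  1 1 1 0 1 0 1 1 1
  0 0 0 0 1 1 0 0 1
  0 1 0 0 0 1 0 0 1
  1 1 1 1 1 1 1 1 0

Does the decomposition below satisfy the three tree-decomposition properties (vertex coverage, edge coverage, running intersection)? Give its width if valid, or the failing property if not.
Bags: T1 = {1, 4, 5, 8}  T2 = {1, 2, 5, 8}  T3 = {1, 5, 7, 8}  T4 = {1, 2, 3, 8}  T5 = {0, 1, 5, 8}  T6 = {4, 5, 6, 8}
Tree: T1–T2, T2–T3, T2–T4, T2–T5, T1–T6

Yes; width 3.

Every vertex of G appears in some bag (union = {0, 1, 2, 3, 4, 5, 6, 7, 8}); every edge is covered by a bag; and for each vertex v the set of bags containing v is connected in the bag tree. The decomposition is therefore valid. The largest bag has 4 vertices, so the width is 3.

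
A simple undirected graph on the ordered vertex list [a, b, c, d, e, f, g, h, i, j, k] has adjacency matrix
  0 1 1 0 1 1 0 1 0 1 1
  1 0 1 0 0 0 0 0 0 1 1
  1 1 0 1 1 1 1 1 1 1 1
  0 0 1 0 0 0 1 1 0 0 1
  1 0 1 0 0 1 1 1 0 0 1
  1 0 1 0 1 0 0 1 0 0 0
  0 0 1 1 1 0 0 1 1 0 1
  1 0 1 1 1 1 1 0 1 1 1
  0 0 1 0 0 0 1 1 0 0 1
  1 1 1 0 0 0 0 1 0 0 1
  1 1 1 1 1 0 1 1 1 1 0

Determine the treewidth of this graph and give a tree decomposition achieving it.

Every bag has size at most 5, so the width is 5 − 1 = 4 and tw(G) ≤ 4. Conversely, {a, c, e, f, h} is a clique of size 5, and the vertices of any clique must share a bag in every tree decomposition; so some bag has ≥ 5 vertices and tw(G) ≥ 4. Hence tw(G) = 4 exactly.

Treewidth 4.
One such decomposition:
Bags: B1 = {c, g, h, i, k}  B2 = {c, e, g, h, k}  B3 = {a, c, e, h, k}  B4 = {a, c, h, j, k}  B5 = {a, b, c, j, k}  B6 = {c, d, g, h, k}  B7 = {a, c, e, f, h}
Tree: B1–B2, B2–B3, B3–B4, B4–B5, B2–B6, B3–B7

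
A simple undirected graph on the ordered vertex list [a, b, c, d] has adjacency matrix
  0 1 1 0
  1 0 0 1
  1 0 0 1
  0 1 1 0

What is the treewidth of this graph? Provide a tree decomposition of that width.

Treewidth 2.
One such decomposition:
Bags: B1 = {b, c, d}  B2 = {a, b, c}
Tree: B1–B2

The largest bag has 3 vertices, giving width 2; this decomposition certifies tw(G) ≤ 2. For the lower bound, G contains the cycle b–d–c–a–b, so G is not a forest; only forests have treewidth ≤ 1, hence tw(G) ≥ 2. Therefore the treewidth is 2.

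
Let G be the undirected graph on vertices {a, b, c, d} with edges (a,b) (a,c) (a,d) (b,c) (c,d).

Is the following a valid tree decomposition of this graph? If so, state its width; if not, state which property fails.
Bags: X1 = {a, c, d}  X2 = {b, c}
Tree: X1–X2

No — edge (a,b) lies in no bag.

A tree decomposition must satisfy three properties: every vertex lies in some bag; for every edge, both endpoints lie together in some bag; and for every vertex, the bags containing it form a connected subtree. Here edge (a,b) lies in no bag, so the decomposition is invalid.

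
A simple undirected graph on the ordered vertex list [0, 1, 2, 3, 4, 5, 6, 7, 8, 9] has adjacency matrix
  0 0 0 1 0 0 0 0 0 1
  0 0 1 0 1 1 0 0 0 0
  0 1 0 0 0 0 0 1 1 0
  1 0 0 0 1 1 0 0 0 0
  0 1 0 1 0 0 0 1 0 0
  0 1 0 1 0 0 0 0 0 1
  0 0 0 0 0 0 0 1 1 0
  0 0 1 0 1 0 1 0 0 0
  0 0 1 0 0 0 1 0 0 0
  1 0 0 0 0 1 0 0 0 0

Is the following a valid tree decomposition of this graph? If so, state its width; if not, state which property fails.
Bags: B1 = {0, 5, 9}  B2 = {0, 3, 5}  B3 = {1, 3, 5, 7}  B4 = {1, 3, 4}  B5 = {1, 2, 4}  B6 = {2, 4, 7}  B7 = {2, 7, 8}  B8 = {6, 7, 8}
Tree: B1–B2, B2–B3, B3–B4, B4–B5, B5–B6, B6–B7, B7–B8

A tree decomposition must satisfy three properties: every vertex lies in some bag; for every edge, both endpoints lie together in some bag; and for every vertex, the bags containing it form a connected subtree. Here bags containing vertex 7 are not connected in the tree, so the decomposition is invalid.

No — bags containing vertex 7 are not connected in the tree.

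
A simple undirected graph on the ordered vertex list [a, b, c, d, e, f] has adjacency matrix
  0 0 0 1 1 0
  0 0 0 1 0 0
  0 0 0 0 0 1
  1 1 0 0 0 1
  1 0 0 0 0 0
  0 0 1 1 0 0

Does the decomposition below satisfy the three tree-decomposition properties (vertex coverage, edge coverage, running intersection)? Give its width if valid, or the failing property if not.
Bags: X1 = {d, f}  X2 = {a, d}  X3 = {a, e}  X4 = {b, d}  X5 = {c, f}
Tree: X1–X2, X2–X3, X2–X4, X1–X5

Yes; width 1.

Vertex coverage: the bags together contain {a, b, c, d, e, f}, the full vertex set. Edge coverage: each edge of G has both endpoints in at least one bag. Running intersection: for every vertex, the bags containing it form a connected subtree. All three properties hold, so this is a valid tree decomposition of width max|bag| − 1 = 1, and hence tw(G) ≤ 1.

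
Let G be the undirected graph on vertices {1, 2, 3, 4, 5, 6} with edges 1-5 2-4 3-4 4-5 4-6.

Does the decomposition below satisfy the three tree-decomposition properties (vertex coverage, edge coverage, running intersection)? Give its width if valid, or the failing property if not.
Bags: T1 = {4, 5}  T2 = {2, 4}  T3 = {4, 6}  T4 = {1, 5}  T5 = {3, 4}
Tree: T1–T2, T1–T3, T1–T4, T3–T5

Every vertex of G appears in some bag (union = {1, 2, 3, 4, 5, 6}); every edge is covered by a bag; and for each vertex v the set of bags containing v is connected in the bag tree. The decomposition is therefore valid. The largest bag has 2 vertices, so the width is 1.

Yes; width 1.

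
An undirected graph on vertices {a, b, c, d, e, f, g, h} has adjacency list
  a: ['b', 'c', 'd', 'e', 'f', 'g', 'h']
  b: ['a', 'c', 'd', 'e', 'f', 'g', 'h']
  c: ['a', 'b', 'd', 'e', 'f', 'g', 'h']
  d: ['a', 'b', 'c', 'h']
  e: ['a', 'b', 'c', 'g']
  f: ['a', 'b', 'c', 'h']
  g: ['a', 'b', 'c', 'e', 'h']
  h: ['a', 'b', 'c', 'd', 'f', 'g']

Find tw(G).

A width-4 tree decomposition is:
Bags: B1 = {a, b, c, f, h}  B2 = {a, b, c, g, h}  B3 = {a, b, c, d, h}  B4 = {a, b, c, e, g}
Tree: B1–B2, B1–B3, B2–B4
Each bag holds 5 vertices, so the decomposition has width 4, which upper-bounds the treewidth. On the other hand G contains the 5-clique {a, b, c, e, g}. A clique must lie in a single bag of any decomposition, so no decomposition can have width below 4. Hence tw(G) = 4 exactly.

4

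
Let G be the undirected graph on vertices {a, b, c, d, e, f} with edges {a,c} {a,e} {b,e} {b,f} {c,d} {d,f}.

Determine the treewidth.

A width-2 tree decomposition is:
Bags: B1 = {a, b, e}  B2 = {a, b, f}  B3 = {a, d, f}  B4 = {a, c, d}
Tree: B1–B2, B2–B3, B3–B4
Every bag has size at most 3, so the width is 3 − 1 = 2 and tw(G) ≤ 2. For the lower bound, G contains the cycle a–e–b–f–d–c–a, so G is not a forest; only forests have treewidth ≤ 1, hence tw(G) ≥ 2. Therefore the treewidth is 2.

2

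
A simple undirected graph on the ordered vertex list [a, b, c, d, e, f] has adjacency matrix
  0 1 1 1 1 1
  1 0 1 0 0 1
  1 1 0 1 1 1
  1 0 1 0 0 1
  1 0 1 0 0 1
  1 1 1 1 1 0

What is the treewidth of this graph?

A width-3 tree decomposition is:
Bags: B1 = {a, c, d, f}  B2 = {a, b, c, f}  B3 = {a, c, e, f}
Tree: B1–B2, B2–B3
Every bag has size at most 4, so the width is 4 − 1 = 3 and tw(G) ≤ 3. Conversely, {a, c, d, f} is a clique of size 4, and the vertices of any clique must share a bag in every tree decomposition; so some bag has ≥ 4 vertices and tw(G) ≥ 3. Combining the bounds, tw(G) = 3.

3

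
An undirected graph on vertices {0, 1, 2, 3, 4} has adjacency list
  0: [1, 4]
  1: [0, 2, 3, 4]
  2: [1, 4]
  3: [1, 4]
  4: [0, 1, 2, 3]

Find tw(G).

A width-2 tree decomposition is:
Bags: B1 = {1, 2, 4}  B2 = {0, 1, 4}  B3 = {1, 3, 4}
Tree: B1–B2, B1–B3
Every bag has size at most 3, so the width is 3 − 1 = 2 and tw(G) ≤ 2. For the lower bound, the 3 vertices {0, 1, 4} are pairwise adjacent, and any tree decomposition puts a clique entirely inside one bag — forcing width ≥ 2. Therefore the treewidth is 2.

2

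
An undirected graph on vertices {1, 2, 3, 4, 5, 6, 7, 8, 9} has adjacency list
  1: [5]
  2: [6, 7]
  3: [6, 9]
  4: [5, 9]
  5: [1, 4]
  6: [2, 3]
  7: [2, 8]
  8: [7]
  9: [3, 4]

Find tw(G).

A width-1 tree decomposition is:
Bags: B1 = {1, 5}  B2 = {4, 5}  B3 = {4, 9}  B4 = {3, 9}  B5 = {3, 6}  B6 = {2, 6}  B7 = {2, 7}  B8 = {7, 8}
Tree: B1–B2, B2–B3, B3–B4, B4–B5, B5–B6, B6–B7, B7–B8
Each bag holds 2 vertices, so the decomposition has width 1, which upper-bounds the treewidth. G has an edge, so its treewidth is at least 1. Hence tw(G) = 1 exactly.

1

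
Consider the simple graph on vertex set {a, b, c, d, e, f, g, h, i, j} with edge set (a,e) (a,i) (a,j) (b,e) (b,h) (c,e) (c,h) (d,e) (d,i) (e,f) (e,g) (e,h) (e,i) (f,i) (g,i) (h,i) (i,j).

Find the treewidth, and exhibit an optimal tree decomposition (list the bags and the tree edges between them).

Each bag holds 3 vertices, so the decomposition has width 2, which upper-bounds the treewidth. Conversely, {a, i, j} is a clique of size 3, and the vertices of any clique must share a bag in every tree decomposition; so some bag has ≥ 3 vertices and tw(G) ≥ 2. Therefore the treewidth is 2.

Treewidth 2.
Bags: B1 = {e, h, i}  B2 = {a, e, i}  B3 = {a, i, j}  B4 = {d, e, i}  B5 = {e, g, i}  B6 = {c, e, h}  B7 = {b, e, h}  B8 = {e, f, i}
Tree: B1–B2, B2–B3, B1–B4, B1–B5, B1–B6, B6–B7, B4–B8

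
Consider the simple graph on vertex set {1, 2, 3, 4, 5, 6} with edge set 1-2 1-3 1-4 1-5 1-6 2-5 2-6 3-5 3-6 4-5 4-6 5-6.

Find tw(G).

3

A width-3 tree decomposition is:
Bags: B1 = {1, 3, 5, 6}  B2 = {1, 2, 5, 6}  B3 = {1, 4, 5, 6}
Tree: B1–B2, B1–B3
Each bag holds 4 vertices, so the decomposition has width 3, which upper-bounds the treewidth. For the lower bound, the 4 vertices {1, 2, 5, 6} are pairwise adjacent, and any tree decomposition puts a clique entirely inside one bag — forcing width ≥ 3. Combining the bounds, tw(G) = 3.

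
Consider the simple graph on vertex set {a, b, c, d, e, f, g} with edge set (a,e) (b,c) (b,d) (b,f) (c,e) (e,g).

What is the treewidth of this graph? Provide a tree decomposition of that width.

Treewidth 1.
Bags: B1 = {c, e}  B2 = {b, c}  B3 = {a, e}  B4 = {b, d}  B5 = {e, g}  B6 = {b, f}
Tree: B1–B2, B1–B3, B2–B4, B1–B5, B4–B6

Every bag has size at most 2, so the width is 2 − 1 = 1 and tw(G) ≤ 1. Any graph with an edge has treewidth ≥ 1, and G has the edge e–c. Hence tw(G) = 1 exactly.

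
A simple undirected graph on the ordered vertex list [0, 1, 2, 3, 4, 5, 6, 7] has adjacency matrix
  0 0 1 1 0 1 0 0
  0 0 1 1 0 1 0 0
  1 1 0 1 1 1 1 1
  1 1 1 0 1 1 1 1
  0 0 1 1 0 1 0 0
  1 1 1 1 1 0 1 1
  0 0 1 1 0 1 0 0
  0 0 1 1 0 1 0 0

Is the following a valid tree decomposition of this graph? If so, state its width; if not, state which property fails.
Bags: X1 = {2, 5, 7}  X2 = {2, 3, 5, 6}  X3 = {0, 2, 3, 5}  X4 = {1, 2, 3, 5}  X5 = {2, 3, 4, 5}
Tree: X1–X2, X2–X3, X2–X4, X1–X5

No — edge (3,7) lies in no bag.

A tree decomposition must satisfy three properties: every vertex lies in some bag; for every edge, both endpoints lie together in some bag; and for every vertex, the bags containing it form a connected subtree. Here edge (3,7) lies in no bag, so the decomposition is invalid.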